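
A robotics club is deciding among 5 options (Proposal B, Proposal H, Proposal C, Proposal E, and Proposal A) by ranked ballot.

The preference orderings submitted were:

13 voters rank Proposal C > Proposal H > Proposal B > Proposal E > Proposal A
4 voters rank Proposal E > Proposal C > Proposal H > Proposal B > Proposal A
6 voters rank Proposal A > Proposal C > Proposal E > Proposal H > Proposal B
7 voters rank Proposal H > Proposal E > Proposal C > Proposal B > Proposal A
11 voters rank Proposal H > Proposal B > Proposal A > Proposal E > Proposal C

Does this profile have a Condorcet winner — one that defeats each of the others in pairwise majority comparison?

Head-to-head results (41 voters total):
Proposal B vs Proposal H: Proposal H wins 41–0.
Proposal B vs Proposal C: Proposal C wins 30–11.
Proposal B vs Proposal E: Proposal B wins 24–17.
Proposal B vs Proposal A: Proposal B wins 35–6.
Proposal H vs Proposal C: Proposal C wins 23–18.
Proposal H vs Proposal E: Proposal H wins 31–10.
Proposal H vs Proposal A: Proposal H wins 35–6.
Proposal C vs Proposal E: Proposal E wins 22–19.
Proposal C vs Proposal A: Proposal C wins 24–17.
Proposal E vs Proposal A: Proposal E wins 24–17.
No candidate beats all others: Proposal B beats Proposal E beats Proposal C beats Proposal B, a majority cycle.

No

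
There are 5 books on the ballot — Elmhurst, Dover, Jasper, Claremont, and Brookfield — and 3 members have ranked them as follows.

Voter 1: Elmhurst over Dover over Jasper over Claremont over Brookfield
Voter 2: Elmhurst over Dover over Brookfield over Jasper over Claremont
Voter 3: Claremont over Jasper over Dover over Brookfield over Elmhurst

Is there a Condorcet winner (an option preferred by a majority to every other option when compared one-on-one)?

Yes

Head-to-head results (3 voters total):
Elmhurst vs Dover: Elmhurst wins 2–1.
Elmhurst vs Jasper: Elmhurst wins 2–1.
Elmhurst vs Claremont: Elmhurst wins 2–1.
Elmhurst vs Brookfield: Elmhurst wins 2–1.
Dover vs Jasper: Dover wins 2–1.
Dover vs Claremont: Dover wins 2–1.
Dover vs Brookfield: Dover wins 3–0.
Jasper vs Claremont: Jasper wins 2–1.
Jasper vs Brookfield: Jasper wins 2–1.
Claremont vs Brookfield: Claremont wins 2–1.
Elmhurst beats each rival — Dover (2–1), Jasper (2–1), Claremont (2–1), Brookfield (2–1) — so Elmhurst is the Condorcet winner.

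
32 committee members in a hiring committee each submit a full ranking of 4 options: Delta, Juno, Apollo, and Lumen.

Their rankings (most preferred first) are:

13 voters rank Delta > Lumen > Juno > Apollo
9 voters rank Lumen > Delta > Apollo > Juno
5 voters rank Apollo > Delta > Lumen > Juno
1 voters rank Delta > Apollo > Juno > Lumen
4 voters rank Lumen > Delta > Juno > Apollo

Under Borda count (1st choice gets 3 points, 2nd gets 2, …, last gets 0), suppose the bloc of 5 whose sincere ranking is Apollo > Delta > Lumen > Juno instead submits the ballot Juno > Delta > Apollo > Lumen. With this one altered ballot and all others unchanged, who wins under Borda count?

Delta

Borda totals with the altered ballot: Delta 78, Juno 33, Apollo 16, Lumen 65.
The winner is unchanged: still Delta.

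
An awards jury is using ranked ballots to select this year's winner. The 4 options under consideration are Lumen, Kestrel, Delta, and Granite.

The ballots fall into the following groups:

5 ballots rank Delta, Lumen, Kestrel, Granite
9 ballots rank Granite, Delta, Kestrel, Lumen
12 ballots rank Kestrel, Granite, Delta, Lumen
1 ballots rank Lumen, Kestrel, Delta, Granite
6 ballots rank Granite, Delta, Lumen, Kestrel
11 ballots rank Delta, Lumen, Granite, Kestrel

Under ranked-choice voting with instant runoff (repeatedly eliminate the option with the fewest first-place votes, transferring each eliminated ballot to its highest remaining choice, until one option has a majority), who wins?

Granite

Round 1: Delta 16, Granite 15, Kestrel 12, Lumen 1. Lumen has the fewest and is eliminated.
Round 2: Delta 16, Granite 15, Kestrel 13. Kestrel has the fewest and is eliminated.
Round 3: Granite 27, Delta 17. Granite has a majority.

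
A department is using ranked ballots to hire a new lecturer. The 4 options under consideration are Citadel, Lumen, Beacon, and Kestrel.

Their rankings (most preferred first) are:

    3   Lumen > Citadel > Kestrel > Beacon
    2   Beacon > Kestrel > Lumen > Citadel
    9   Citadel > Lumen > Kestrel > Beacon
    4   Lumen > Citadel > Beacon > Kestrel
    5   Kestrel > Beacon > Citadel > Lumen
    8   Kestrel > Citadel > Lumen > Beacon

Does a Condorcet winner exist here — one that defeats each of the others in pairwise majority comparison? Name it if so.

Citadel

Head-to-head results (31 voters total):
Citadel vs Lumen: Citadel wins 22–9.
Citadel vs Beacon: Citadel wins 24–7.
Citadel vs Kestrel: Citadel wins 16–15.
Lumen vs Beacon: Lumen wins 24–7.
Lumen vs Kestrel: Lumen wins 16–15.
Beacon vs Kestrel: Kestrel wins 25–6.
Citadel beats each rival — Lumen (22–9), Beacon (24–7), Kestrel (16–15) — so Citadel is the Condorcet winner.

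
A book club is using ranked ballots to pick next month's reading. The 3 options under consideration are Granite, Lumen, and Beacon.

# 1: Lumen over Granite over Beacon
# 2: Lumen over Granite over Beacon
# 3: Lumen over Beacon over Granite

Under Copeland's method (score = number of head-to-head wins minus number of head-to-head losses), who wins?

Lumen

Pairwise results:
  Granite vs Lumen: Lumen wins 3–0.
  Granite vs Beacon: Granite wins 2–1.
  Lumen vs Beacon: Lumen wins 3–0.
Copeland scores (wins − losses):
  Granite: 1 − 1 = 0
  Lumen: 2 − 0 = 2
  Beacon: 0 − 2 = -2
Lumen has the best Copeland score.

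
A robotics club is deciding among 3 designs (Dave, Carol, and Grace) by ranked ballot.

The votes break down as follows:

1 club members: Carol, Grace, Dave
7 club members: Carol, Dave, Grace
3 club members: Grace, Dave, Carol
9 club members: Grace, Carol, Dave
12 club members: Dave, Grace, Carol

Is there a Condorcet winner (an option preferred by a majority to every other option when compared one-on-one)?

Head-to-head results (32 voters total):
Dave vs Carol: Carol wins 17–15.
Dave vs Grace: Dave wins 19–13.
Carol vs Grace: Grace wins 24–8.
No candidate beats all others: Dave beats Grace beats Carol beats Dave, a majority cycle.

No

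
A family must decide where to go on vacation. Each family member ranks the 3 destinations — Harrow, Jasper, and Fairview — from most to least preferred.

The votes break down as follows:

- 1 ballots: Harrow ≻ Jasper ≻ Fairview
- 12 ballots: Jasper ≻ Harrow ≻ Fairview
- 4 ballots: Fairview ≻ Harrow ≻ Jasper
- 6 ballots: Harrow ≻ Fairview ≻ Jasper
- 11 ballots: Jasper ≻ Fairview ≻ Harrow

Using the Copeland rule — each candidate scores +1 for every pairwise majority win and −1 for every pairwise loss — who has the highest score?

Jasper

Pairwise results:
  Harrow vs Jasper: Jasper wins 23–11.
  Harrow vs Fairview: Harrow wins 19–15.
  Jasper vs Fairview: Jasper wins 24–10.
Copeland scores (wins − losses):
  Harrow: 1 − 1 = 0
  Jasper: 2 − 0 = 2
  Fairview: 0 − 2 = -2
Jasper has the best Copeland score.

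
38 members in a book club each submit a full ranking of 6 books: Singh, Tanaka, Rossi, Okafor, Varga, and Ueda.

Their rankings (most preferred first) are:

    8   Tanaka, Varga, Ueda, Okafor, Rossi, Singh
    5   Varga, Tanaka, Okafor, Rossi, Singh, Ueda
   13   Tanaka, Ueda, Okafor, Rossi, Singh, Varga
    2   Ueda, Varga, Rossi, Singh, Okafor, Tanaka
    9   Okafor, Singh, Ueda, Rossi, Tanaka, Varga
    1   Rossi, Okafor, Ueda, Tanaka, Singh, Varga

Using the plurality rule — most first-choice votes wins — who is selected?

Tanaka

First-place vote totals:
  Singh: 0
  Tanaka: 21
  Rossi: 1
  Okafor: 9
  Varga: 5
  Ueda: 2
Tanaka has the most first-place votes.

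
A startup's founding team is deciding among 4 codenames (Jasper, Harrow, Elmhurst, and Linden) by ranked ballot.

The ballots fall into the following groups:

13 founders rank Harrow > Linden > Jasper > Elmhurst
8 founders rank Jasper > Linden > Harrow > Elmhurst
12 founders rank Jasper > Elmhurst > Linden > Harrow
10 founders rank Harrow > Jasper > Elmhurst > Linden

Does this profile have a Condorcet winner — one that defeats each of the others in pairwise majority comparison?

Head-to-head results (43 voters total):
Jasper vs Harrow: Harrow wins 23–20.
Jasper vs Elmhurst: Jasper wins 43–0.
Jasper vs Linden: Jasper wins 30–13.
Harrow vs Elmhurst: Harrow wins 31–12.
Harrow vs Linden: Harrow wins 23–20.
Elmhurst vs Linden: Elmhurst wins 22–21.
Harrow beats each rival — Jasper (23–20), Elmhurst (31–12), Linden (23–20) — so Harrow is the Condorcet winner.

Yes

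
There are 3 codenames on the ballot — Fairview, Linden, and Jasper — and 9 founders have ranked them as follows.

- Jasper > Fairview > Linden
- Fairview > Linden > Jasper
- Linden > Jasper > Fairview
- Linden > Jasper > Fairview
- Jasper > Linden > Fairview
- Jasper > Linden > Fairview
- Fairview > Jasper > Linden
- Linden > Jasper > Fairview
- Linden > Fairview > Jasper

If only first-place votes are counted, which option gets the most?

Linden

First-place vote totals:
  Fairview: 2
  Linden: 4
  Jasper: 3
Linden has the most first-place votes.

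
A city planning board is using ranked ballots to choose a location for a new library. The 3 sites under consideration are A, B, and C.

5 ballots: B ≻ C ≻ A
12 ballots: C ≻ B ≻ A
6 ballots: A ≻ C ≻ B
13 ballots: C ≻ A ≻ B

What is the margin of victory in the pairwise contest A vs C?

24

Ballots ranking A above C: 6.
Ballots ranking C above A: 5+12+13 = 30.
C wins 30–6, a margin of 24.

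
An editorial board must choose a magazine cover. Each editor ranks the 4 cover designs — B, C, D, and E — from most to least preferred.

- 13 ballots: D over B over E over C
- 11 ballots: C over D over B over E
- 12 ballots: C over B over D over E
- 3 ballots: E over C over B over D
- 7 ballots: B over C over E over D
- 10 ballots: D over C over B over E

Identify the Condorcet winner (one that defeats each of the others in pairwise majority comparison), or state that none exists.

C

Head-to-head results (56 voters total):
B vs C: C wins 36–20.
B vs D: D wins 34–22.
B vs E: B wins 53–3.
C vs D: C wins 33–23.
C vs E: C wins 40–16.
D vs E: D wins 46–10.
C beats each rival — B (36–20), D (33–23), E (40–16) — so C is the Condorcet winner.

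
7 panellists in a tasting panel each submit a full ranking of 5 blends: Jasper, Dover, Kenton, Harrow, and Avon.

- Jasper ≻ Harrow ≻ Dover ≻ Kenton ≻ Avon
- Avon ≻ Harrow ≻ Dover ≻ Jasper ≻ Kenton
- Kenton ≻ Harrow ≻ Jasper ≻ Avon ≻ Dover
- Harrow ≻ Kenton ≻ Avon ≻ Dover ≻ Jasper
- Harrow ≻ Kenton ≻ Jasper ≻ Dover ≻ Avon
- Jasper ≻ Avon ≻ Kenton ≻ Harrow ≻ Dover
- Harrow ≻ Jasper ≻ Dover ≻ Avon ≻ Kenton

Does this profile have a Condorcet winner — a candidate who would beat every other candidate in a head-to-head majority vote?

Head-to-head results (7 voters total):
Jasper vs Dover: Jasper wins 5–2.
Jasper vs Kenton: Jasper wins 4–3.
Jasper vs Harrow: Harrow wins 5–2.
Jasper vs Avon: Jasper wins 5–2.
Dover vs Kenton: Kenton wins 4–3.
Dover vs Harrow: Harrow wins 7–0.
Dover vs Avon: Avon wins 4–3.
Kenton vs Harrow: Harrow wins 5–2.
Kenton vs Avon: Kenton wins 4–3.
Harrow vs Avon: Harrow wins 5–2.
Harrow beats each rival — Jasper (5–2), Dover (7–0), Kenton (5–2), Avon (5–2) — so Harrow is the Condorcet winner.

Yes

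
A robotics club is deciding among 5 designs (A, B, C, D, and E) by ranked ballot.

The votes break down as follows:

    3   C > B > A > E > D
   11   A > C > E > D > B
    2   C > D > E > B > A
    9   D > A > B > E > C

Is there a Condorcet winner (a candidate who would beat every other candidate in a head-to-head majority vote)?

Head-to-head results (25 voters total):
A vs B: A wins 20–5.
A vs C: A wins 20–5.
A vs D: A wins 14–11.
A vs E: A wins 23–2.
B vs C: C wins 16–9.
B vs D: D wins 22–3.
B vs E: E wins 13–12.
C vs D: C wins 16–9.
C vs E: C wins 16–9.
D vs E: E wins 14–11.
A beats each rival — B (20–5), C (20–5), D (14–11), E (23–2) — so A is the Condorcet winner.

Yes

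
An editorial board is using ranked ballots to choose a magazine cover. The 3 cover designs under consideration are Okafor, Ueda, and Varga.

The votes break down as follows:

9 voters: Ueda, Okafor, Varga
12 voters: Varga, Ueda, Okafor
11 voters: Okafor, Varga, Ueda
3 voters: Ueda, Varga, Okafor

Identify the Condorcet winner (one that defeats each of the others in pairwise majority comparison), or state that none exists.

Head-to-head results (35 voters total):
Okafor vs Ueda: Ueda wins 24–11.
Okafor vs Varga: Okafor wins 20–15.
Ueda vs Varga: Varga wins 23–12.
No candidate beats all others: Okafor beats Varga beats Ueda beats Okafor, a majority cycle.

There is no Condorcet winner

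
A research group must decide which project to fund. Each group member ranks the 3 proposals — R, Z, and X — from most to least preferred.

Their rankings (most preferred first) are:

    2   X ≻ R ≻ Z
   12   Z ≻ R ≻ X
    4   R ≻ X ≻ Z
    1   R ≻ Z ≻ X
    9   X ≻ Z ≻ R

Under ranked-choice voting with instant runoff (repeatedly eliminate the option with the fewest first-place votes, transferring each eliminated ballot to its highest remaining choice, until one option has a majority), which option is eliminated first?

Round 1: Z 12, X 11, R 5. R has the fewest and is eliminated.
Round 2: X 15, Z 13. X has a majority.

R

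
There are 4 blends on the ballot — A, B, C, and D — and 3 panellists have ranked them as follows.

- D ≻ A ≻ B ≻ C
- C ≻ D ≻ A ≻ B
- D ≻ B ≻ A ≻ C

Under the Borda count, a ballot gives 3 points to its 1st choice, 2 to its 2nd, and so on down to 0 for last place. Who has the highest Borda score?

D

Borda scores:
  A: 2 + 1 + 1 = 4
  B: 1 + 0 + 2 = 3
  C: 0 + 3 + 0 = 3
  D: 3 + 2 + 3 = 8
D has the highest total.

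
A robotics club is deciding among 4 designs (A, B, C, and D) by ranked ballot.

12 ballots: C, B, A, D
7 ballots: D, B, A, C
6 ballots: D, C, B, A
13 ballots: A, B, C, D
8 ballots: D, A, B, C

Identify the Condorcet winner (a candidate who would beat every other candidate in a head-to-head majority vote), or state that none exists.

Head-to-head results (46 voters total):
A vs B: B wins 25–21.
A vs C: A wins 28–18.
A vs D: A wins 25–21.
B vs C: B wins 28–18.
B vs D: B wins 25–21.
C vs D: C wins 25–21.
B beats each rival — A (25–21), C (28–18), D (25–21) — so B is the Condorcet winner.

B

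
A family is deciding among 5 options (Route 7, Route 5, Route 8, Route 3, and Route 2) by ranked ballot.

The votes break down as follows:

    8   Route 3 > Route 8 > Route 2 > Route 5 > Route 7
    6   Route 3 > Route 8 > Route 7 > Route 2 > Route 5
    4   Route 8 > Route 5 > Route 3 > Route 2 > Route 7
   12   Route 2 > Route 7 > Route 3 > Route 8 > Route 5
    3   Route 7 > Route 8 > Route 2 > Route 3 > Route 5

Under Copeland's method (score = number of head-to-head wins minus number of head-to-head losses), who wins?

Pairwise results:
  Route 7 vs Route 5: Route 7 wins 21–12.
  Route 7 vs Route 8: Route 8 wins 18–15.
  Route 7 vs Route 3: Route 3 wins 18–15.
  Route 7 vs Route 2: Route 2 wins 24–9.
  Route 5 vs Route 8: Route 8 wins 33–0.
  Route 5 vs Route 3: Route 3 wins 29–4.
  Route 5 vs Route 2: Route 2 wins 29–4.
  Route 8 vs Route 3: Route 3 wins 26–7.
  Route 8 vs Route 2: Route 8 wins 21–12.
  Route 3 vs Route 2: Route 3 wins 18–15.
Copeland scores (wins − losses):
  Route 7: 1 − 3 = -2
  Route 5: 0 − 4 = -4
  Route 8: 3 − 1 = 2
  Route 3: 4 − 0 = 4
  Route 2: 2 − 2 = 0
Route 3 has the best Copeland score.

Route 3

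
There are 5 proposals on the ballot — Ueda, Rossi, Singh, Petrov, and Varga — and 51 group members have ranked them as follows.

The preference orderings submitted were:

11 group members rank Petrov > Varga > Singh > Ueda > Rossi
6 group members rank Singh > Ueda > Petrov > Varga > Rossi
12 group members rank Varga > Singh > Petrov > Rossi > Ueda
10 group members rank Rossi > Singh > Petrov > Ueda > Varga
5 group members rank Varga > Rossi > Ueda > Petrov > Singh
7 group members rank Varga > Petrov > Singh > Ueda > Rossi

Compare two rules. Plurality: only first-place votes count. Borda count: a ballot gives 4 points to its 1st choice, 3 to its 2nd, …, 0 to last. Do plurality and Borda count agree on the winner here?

Plurality first-place counts: Ueda 0, Rossi 10, Singh 6, Petrov 11, Varga 24 → Varga.
Borda totals: Ueda 56, Rossi 67, Singh 126, Petrov 126, Varga 135 → Varga.
The two rules agree on Varga.

Yes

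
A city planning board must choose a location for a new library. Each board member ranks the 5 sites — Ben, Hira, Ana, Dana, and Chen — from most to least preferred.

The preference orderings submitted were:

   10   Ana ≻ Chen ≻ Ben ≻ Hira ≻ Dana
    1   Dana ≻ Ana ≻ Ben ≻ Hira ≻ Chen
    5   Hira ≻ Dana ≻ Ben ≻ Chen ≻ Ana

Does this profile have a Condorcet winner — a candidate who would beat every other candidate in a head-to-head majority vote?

Head-to-head results (16 voters total):
Ben vs Hira: Ben wins 11–5.
Ben vs Ana: Ana wins 11–5.
Ben vs Dana: Ben wins 10–6.
Ben vs Chen: Chen wins 10–6.
Hira vs Ana: Ana wins 11–5.
Hira vs Dana: Hira wins 15–1.
Hira vs Chen: Chen wins 10–6.
Ana vs Dana: Ana wins 10–6.
Ana vs Chen: Ana wins 11–5.
Dana vs Chen: Chen wins 10–6.
Ana beats each rival — Ben (11–5), Hira (11–5), Dana (10–6), Chen (11–5) — so Ana is the Condorcet winner.

Yes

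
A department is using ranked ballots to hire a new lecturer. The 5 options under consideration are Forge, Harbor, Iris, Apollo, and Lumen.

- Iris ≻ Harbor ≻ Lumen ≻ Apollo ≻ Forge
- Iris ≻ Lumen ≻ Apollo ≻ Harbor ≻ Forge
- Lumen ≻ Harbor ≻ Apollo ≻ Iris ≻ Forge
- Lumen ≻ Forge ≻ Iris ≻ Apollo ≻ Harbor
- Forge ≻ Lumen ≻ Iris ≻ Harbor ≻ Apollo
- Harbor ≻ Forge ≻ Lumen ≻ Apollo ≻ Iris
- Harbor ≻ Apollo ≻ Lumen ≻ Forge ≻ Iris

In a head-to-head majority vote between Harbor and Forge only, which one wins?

Ballots ranking Harbor above Forge: 5.
Ballots ranking Forge above Harbor: 2.
Harbor wins the head-to-head, 5–2.

Harbor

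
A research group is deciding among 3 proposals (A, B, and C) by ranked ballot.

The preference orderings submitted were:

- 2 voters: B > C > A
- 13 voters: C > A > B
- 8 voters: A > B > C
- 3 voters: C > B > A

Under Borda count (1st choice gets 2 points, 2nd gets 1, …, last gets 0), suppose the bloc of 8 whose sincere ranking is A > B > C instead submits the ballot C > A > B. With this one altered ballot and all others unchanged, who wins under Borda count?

Borda totals with the altered ballot: A 21, B 7, C 50.
The winner is unchanged: still C.

C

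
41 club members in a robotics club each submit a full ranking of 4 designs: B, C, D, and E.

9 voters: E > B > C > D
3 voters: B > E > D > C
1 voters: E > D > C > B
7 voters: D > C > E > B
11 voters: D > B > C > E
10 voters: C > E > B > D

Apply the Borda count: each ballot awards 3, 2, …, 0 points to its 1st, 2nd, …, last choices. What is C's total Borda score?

Borda scores:
  B: 9·2 + 3·3 + 0 + 7·0 + 11·2 + 10·1 = 59
  C: 9·1 + 3·0 + 1 + 7·2 + 11·1 + 10·3 = 65
  D: 9·0 + 3·1 + 2 + 7·3 + 11·3 + 10·0 = 59
  E: 9·3 + 3·2 + 3 + 7·1 + 11·0 + 10·2 = 63

65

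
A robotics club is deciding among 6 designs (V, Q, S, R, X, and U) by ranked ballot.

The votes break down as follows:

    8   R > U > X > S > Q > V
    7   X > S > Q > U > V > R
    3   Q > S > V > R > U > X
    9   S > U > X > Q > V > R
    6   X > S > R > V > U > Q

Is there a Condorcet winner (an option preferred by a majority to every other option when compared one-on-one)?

No

Head-to-head results (33 voters total):
V vs Q: Q wins 27–6.
V vs S: S wins 33–0.
V vs R: V wins 19–14.
V vs X: X wins 30–3.
V vs U: U wins 24–9.
Q vs S: S wins 30–3.
Q vs R: Q wins 19–14.
Q vs X: X wins 30–3.
Q vs U: U wins 23–10.
S vs R: S wins 25–8.
S vs X: X wins 21–12.
S vs U: S wins 25–8.
R vs X: X wins 22–11.
R vs U: R wins 17–16.
X vs U: U wins 20–13.
No candidate beats all others: V beats R beats U beats V, a majority cycle.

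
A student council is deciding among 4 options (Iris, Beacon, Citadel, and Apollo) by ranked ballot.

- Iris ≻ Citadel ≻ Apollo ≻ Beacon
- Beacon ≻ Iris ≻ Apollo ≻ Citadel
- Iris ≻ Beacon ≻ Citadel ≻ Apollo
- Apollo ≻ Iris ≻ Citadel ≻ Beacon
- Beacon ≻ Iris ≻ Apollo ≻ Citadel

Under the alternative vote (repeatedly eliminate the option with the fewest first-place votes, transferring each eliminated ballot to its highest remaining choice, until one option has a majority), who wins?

Round 1: Iris 2, Beacon 2, Apollo 1, Citadel 0. Citadel has the fewest and is eliminated.
Round 2: Iris 2, Beacon 2, Apollo 1. Apollo has the fewest and is eliminated.
Round 3: Iris 3, Beacon 2. Iris has a majority.

Iris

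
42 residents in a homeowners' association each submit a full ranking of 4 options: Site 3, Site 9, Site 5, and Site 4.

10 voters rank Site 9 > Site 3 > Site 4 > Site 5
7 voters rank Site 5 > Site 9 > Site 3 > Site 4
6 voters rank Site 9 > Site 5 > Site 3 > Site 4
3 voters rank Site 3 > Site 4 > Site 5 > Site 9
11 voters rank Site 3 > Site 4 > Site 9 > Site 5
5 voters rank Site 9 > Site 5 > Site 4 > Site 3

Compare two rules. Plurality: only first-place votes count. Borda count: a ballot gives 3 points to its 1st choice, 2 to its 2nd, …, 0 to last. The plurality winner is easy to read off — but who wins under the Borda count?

Plurality first-place counts: Site 3 14, Site 9 21, Site 5 7, Site 4 0 → Site 9.
Borda totals: Site 3 75, Site 9 88, Site 5 46, Site 4 43 → Site 9.

Site 9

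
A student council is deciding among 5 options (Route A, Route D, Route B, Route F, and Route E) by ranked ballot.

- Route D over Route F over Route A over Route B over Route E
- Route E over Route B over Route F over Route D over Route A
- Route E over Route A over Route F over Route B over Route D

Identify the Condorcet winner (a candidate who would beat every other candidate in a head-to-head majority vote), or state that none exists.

Head-to-head results (3 voters total):
Route A vs Route D: Route D wins 2–1.
Route A vs Route B: Route A wins 2–1.
Route A vs Route F: Route F wins 2–1.
Route A vs Route E: Route E wins 2–1.
Route D vs Route B: Route B wins 2–1.
Route D vs Route F: Route F wins 2–1.
Route D vs Route E: Route E wins 2–1.
Route B vs Route F: Route F wins 2–1.
Route B vs Route E: Route E wins 2–1.
Route F vs Route E: Route E wins 2–1.
Route E beats each rival — Route A (2–1), Route D (2–1), Route B (2–1), Route F (2–1) — so Route E is the Condorcet winner.

Route E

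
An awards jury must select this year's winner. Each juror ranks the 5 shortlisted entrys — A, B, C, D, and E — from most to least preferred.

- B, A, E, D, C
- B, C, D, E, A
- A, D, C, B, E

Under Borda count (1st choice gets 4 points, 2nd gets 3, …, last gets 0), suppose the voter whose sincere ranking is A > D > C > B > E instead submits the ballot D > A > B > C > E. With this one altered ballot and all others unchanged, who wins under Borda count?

Borda totals with the altered ballot: A 6, B 10, C 4, D 7, E 3.
The winner is unchanged: still B.

B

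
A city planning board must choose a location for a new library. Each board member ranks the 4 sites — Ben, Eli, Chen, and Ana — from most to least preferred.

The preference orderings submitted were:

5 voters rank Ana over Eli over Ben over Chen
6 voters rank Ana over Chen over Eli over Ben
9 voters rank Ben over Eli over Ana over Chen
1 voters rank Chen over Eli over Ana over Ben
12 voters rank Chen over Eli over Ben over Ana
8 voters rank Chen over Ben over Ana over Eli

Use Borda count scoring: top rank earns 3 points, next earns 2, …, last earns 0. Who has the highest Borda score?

Borda scores:
  Ben: 5·1 + 6·0 + 9·3 + 0 + 12·1 + 8·2 = 60
  Eli: 5·2 + 6·1 + 9·2 + 2 + 12·2 + 8·0 = 60
  Chen: 5·0 + 6·2 + 9·0 + 3 + 12·3 + 8·3 = 75
  Ana: 5·3 + 6·3 + 9·1 + 1 + 12·0 + 8·1 = 51
Chen has the highest total.

Chen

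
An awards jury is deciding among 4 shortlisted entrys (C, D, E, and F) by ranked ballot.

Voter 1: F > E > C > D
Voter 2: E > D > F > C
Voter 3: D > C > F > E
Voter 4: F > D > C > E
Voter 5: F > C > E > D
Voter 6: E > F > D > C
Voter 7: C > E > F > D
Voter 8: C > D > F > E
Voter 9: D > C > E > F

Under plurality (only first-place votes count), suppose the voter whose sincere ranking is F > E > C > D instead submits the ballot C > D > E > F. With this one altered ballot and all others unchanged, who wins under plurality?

First-place totals with the altered ballot: C 3, D 2, E 2, F 2.
The switch changes the winner from F to C.

C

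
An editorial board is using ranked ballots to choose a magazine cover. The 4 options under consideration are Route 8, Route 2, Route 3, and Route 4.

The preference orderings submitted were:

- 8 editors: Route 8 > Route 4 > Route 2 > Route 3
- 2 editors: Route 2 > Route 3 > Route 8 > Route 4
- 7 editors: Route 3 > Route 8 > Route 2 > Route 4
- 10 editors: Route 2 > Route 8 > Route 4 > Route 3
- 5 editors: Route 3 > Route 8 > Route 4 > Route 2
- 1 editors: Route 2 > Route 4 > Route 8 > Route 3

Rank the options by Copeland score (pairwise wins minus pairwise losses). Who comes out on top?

Route 8

Pairwise results:
  Route 8 vs Route 2: Route 8 wins 20–13.
  Route 8 vs Route 3: Route 8 wins 19–14.
  Route 8 vs Route 4: Route 8 wins 32–1.
  Route 2 vs Route 3: Route 2 wins 21–12.
  Route 2 vs Route 4: Route 2 wins 20–13.
  Route 3 vs Route 4: Route 4 wins 19–14.
Copeland scores (wins − losses):
  Route 8: 3 − 0 = 3
  Route 2: 2 − 1 = 1
  Route 3: 0 − 3 = -3
  Route 4: 1 − 2 = -1
Route 8 has the best Copeland score.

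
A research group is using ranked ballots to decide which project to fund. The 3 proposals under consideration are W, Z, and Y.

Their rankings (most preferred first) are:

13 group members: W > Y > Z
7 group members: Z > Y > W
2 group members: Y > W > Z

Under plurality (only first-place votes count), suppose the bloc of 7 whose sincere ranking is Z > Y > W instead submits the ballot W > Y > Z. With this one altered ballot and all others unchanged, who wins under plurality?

W

First-place totals with the altered ballot: W 20, Z 0, Y 2.
The winner is unchanged: still W.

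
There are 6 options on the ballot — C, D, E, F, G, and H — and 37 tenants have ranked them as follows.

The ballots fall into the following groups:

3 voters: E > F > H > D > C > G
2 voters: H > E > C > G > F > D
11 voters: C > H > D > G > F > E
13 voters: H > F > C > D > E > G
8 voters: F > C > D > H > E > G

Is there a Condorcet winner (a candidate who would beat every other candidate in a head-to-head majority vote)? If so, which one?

Head-to-head results (37 voters total):
C vs D: C wins 34–3.
C vs E: C wins 32–5.
C vs F: F wins 24–13.
C vs G: C wins 37–0.
C vs H: C wins 19–18.
D vs E: D wins 32–5.
D vs F: F wins 26–11.
D vs G: D wins 35–2.
D vs H: H wins 29–8.
E vs F: F wins 32–5.
E vs G: E wins 26–11.
E vs H: H wins 34–3.
F vs G: F wins 24–13.
F vs H: H wins 26–11.
G vs H: H wins 37–0.
No candidate beats all others: C beats H beats F beats C, a majority cycle.

There is no Condorcet winner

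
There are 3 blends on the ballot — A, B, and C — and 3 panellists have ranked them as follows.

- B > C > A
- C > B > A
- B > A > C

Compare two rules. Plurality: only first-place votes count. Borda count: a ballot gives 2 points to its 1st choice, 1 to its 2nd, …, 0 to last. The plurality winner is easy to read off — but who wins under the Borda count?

B

Plurality first-place counts: A 0, B 2, C 1 → B.
Borda totals: A 1, B 5, C 3 → B.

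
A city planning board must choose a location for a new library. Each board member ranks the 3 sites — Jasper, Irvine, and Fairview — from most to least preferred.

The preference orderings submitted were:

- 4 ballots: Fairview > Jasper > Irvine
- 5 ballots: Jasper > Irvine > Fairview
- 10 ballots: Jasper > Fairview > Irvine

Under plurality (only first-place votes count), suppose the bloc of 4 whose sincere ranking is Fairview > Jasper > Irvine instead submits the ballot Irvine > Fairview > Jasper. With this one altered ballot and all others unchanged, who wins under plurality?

First-place totals with the altered ballot: Jasper 15, Irvine 4, Fairview 0.
The winner is unchanged: still Jasper.

Jasper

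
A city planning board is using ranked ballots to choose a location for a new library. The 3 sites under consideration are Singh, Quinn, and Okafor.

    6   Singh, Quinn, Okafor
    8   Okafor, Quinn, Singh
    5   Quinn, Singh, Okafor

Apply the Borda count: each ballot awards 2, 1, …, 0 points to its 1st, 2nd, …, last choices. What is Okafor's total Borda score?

16

Borda scores:
  Singh: 6·2 + 8·0 + 5·1 = 17
  Quinn: 6·1 + 8·1 + 5·2 = 24
  Okafor: 6·0 + 8·2 + 5·0 = 16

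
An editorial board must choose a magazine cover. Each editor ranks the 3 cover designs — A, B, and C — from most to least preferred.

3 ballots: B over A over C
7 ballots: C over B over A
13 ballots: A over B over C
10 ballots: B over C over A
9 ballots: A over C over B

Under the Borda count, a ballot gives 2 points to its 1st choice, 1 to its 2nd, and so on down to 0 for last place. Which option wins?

A

Borda scores:
  A: 3·1 + 7·0 + 13·2 + 10·0 + 9·2 = 47
  B: 3·2 + 7·1 + 13·1 + 10·2 + 9·0 = 46
  C: 3·0 + 7·2 + 13·0 + 10·1 + 9·1 = 33
A has the highest total.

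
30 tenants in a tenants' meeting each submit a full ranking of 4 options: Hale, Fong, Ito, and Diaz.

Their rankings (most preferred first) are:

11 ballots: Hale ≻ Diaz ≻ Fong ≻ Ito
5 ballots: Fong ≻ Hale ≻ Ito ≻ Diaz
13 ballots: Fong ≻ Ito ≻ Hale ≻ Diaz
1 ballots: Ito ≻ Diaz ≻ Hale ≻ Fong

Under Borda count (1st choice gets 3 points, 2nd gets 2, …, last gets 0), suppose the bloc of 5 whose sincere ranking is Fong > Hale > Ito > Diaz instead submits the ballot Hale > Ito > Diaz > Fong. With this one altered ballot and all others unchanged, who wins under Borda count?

Hale

Borda totals with the altered ballot: Hale 62, Fong 50, Ito 39, Diaz 29.
The switch changes the winner from Fong to Hale.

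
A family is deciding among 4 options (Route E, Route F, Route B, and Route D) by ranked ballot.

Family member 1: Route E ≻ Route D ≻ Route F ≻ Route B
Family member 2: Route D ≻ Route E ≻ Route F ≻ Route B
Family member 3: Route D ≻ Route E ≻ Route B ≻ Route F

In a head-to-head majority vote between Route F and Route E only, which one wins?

Route E

Ballots ranking Route F above Route E: 0.
Ballots ranking Route E above Route F: 3.
Route E wins the head-to-head, 3–0.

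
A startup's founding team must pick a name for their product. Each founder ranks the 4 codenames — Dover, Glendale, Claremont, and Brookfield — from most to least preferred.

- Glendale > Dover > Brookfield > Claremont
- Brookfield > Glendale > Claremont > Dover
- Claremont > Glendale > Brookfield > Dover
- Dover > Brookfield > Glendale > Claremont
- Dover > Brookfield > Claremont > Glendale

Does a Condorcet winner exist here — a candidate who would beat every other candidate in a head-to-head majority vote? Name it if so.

There is no Condorcet winner

Head-to-head results (5 voters total):
Dover vs Glendale: Glendale wins 3–2.
Dover vs Claremont: Dover wins 3–2.
Dover vs Brookfield: Dover wins 3–2.
Glendale vs Claremont: Glendale wins 3–2.
Glendale vs Brookfield: Brookfield wins 3–2.
Claremont vs Brookfield: Brookfield wins 4–1.
No candidate beats all others: Dover beats Brookfield beats Glendale beats Dover, a majority cycle.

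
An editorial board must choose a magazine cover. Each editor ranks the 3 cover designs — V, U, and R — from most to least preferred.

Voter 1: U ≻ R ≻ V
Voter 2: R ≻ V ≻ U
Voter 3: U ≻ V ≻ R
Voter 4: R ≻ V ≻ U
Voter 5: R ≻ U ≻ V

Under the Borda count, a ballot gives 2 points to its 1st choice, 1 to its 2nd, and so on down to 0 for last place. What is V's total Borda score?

3

Borda scores:
  V: 0 + 1 + 1 + 1 + 0 = 3
  U: 2 + 0 + 2 + 0 + 1 = 5
  R: 1 + 2 + 0 + 2 + 2 = 7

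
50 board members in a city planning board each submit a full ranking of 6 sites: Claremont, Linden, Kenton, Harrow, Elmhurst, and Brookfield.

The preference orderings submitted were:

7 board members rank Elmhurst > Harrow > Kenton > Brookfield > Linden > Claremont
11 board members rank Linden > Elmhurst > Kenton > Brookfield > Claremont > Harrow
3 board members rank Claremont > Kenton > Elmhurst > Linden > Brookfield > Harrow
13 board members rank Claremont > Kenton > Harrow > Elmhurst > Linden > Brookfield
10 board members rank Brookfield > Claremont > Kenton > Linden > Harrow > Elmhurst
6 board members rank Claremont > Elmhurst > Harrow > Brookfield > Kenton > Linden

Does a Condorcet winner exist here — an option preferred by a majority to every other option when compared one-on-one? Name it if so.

No Condorcet winner

Head-to-head results (50 voters total):
Claremont vs Linden: Claremont wins 32–18.
Claremont vs Kenton: Claremont wins 32–18.
Claremont vs Harrow: Claremont wins 43–7.
Claremont vs Elmhurst: Claremont wins 32–18.
Claremont vs Brookfield: Brookfield wins 28–22.
Linden vs Kenton: Kenton wins 39–11.
Linden vs Harrow: Harrow wins 26–24.
Linden vs Elmhurst: Elmhurst wins 29–21.
Linden vs Brookfield: Linden wins 27–23.
Kenton vs Harrow: Kenton wins 37–13.
Kenton vs Elmhurst: Kenton wins 26–24.
Kenton vs Brookfield: Kenton wins 34–16.
Harrow vs Elmhurst: Elmhurst wins 27–23.
Harrow vs Brookfield: Harrow wins 26–24.
Elmhurst vs Brookfield: Elmhurst wins 40–10.
No candidate beats all others: Claremont beats Linden beats Brookfield beats Claremont, a majority cycle.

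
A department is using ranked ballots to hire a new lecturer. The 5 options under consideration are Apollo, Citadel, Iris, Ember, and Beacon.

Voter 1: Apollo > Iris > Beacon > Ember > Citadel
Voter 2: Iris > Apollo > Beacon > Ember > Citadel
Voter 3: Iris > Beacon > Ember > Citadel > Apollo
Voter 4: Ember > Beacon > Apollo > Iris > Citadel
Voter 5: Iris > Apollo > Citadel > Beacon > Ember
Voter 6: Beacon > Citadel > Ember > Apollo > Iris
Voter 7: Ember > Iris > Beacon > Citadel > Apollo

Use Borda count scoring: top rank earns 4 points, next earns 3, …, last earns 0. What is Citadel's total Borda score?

Borda scores:
  Apollo: 4 + 3 + 0 + 2 + 3 + 1 + 0 = 13
  Citadel: 0 + 0 + 1 + 0 + 2 + 3 + 1 = 7
  Iris: 3 + 4 + 4 + 1 + 4 + 0 + 3 = 19
  Ember: 1 + 1 + 2 + 4 + 0 + 2 + 4 = 14
  Beacon: 2 + 2 + 3 + 3 + 1 + 4 + 2 = 17

7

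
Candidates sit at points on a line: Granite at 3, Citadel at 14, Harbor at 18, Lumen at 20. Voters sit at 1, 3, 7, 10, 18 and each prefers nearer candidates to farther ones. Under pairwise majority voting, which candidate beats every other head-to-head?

With single-peaked preferences on a line, the Condorcet winner is the candidate closest to the median voter.
The median voter (position 7) is closest to Granite at 3.
Check: Granite vs Citadel — voters closer to Granite: 3 of 5.

Granite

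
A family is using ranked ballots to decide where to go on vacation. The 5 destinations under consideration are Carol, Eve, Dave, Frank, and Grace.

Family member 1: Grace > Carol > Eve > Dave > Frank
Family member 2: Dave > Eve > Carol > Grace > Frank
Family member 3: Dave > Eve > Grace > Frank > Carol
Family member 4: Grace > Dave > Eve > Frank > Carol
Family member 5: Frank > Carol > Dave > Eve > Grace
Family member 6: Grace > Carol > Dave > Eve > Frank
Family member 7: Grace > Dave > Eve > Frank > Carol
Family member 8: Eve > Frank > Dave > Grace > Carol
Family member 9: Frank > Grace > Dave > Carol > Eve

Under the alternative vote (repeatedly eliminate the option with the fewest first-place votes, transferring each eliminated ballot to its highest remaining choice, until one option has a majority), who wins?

Round 1: Grace 4, Dave 2, Frank 2, Eve 1, Carol 0. Carol has the fewest and is eliminated.
Round 2: Grace 4, Dave 2, Frank 2, Eve 1. Eve has the fewest and is eliminated.
Round 3: Grace 4, Frank 3, Dave 2. Dave has the fewest and is eliminated.
Round 4: Grace 6, Frank 3. Grace has a majority.

Grace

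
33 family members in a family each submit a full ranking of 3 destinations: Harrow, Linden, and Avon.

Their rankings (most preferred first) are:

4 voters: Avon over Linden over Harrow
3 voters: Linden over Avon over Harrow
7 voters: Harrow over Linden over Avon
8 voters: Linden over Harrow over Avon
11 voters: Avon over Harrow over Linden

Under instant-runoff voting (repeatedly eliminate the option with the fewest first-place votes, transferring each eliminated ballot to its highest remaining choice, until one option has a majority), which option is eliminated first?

Harrow

Round 1: Avon 15, Linden 11, Harrow 7. Harrow has the fewest and is eliminated.
Round 2: Linden 18, Avon 15. Linden has a majority.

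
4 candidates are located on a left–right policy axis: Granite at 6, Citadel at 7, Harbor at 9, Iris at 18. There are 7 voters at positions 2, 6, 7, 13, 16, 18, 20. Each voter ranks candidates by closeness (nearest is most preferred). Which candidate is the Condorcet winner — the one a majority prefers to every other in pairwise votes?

Harbor

With single-peaked preferences on a line, the Condorcet winner is the candidate closest to the median voter.
The median voter (position 13) is closest to Harbor at 9.
Check: Harbor vs Granite — voters closer to Harbor: 4 of 7.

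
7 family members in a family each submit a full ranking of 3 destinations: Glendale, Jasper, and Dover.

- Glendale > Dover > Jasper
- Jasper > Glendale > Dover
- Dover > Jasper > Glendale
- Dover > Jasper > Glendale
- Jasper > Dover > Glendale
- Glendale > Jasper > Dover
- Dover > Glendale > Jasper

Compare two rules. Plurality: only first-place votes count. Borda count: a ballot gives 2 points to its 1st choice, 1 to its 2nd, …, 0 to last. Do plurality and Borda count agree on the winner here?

Plurality first-place counts: Glendale 2, Jasper 2, Dover 3 → Dover.
Borda totals: Glendale 6, Jasper 7, Dover 8 → Dover.
The two rules agree on Dover.

Yes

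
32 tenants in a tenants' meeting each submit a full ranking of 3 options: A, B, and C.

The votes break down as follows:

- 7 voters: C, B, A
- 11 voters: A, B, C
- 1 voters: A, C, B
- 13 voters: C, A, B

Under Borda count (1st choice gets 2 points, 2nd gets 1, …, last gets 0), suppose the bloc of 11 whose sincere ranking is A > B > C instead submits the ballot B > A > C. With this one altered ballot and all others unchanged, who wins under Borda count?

Borda totals with the altered ballot: A 26, B 29, C 41.
The winner is unchanged: still C.

C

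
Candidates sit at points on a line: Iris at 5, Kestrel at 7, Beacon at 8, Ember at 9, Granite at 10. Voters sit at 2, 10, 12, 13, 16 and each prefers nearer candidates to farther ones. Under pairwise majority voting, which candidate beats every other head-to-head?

With single-peaked preferences on a line, the Condorcet winner is the candidate closest to the median voter.
The median voter (position 12) is closest to Granite at 10.
Check: Granite vs Iris — voters closer to Granite: 4 of 5.

Granite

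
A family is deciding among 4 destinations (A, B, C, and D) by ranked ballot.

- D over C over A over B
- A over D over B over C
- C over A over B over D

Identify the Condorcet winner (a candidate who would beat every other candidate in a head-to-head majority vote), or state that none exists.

None — there is no Condorcet winner

Head-to-head results (3 voters total):
A vs B: A wins 3–0.
A vs C: C wins 2–1.
A vs D: A wins 2–1.
B vs C: C wins 2–1.
B vs D: D wins 2–1.
C vs D: D wins 2–1.
No candidate beats all others: A beats D beats C beats A, a majority cycle.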